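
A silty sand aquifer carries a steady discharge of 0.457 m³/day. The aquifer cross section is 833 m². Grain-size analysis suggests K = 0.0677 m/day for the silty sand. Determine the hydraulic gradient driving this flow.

From Q = K·A·i, i = Q / (K·A) = 0.457 / (0.06770 × 833.0) = 0.008104.

0.00810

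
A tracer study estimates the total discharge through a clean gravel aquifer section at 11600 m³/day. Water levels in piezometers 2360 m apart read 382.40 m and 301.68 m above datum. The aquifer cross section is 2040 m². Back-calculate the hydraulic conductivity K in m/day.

166

Hydraulic gradient i = (382.40 − 301.68) / 2360 = 80.72 / 2360 = 0.03420.
From Q = K·A·i, K = Q / (A·i) = 11600 / (2040 × 0.03420) = 166.2 m/day.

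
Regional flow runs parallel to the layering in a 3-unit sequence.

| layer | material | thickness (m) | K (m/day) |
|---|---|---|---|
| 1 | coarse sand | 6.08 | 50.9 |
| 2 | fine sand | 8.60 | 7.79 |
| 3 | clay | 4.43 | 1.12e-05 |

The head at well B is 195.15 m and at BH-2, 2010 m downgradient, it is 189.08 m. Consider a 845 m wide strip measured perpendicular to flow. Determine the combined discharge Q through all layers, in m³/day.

961

Flow is parallel to layering, so each bed carries its own Darcy discharge and the transmissivities add.
Σ(K_i·b_i) = 50.9×6.08 + 7.79×8.60 + 1.12e-05×4.43 = 376.5 m²/day.
Hydraulic gradient i = (195.15 − 189.08) / 2010 = 6.07 / 2010 = 0.003020.
Q = Σ(K_i·b_i) · W · i = 376.5 × 845 × 0.003020 = 960.7 m³/day.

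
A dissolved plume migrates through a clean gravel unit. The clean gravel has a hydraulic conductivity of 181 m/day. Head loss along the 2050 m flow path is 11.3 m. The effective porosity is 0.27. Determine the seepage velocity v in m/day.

3.70

Hydraulic gradient i = Δh / L = 11.3 / 2050 = 0.005512.
Darcy flux q = K · i = 181.0 × 0.005512 = 0.9977 m/day.
Seepage velocity v = q / n_e = 0.9977 / 0.27 = 3.695 m/day.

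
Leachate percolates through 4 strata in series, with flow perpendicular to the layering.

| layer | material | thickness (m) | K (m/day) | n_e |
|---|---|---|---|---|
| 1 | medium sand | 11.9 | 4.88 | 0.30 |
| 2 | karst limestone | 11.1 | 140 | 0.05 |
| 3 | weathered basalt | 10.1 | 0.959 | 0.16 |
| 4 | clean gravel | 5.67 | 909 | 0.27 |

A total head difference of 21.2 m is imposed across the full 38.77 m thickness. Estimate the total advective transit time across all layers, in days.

4.48

With flow normal to the layers, continuity requires the same specific discharge q through every layer.
Σ(b_i/K_i) = 11.9/4.88 + 11.1/140 + 10.1/0.959 + 5.67/909 = 13.06 d.
q = Δh / Σ(b_i/K_i) = 21.2 / 13.06 = 1.624 m/day.
In each layer the seepage velocity is v_i = q/n_i, so the layer transit time is t_i = b_i·n_i / q:
  layer 1 (medium sand): t_1 = 11.9 × 0.30 / 1.624 = 2.199 d
  layer 2 (karst limestone): t_2 = 11.1 × 0.05 / 1.624 = 0.3418 d
  layer 3 (weathered basalt): t_3 = 10.1 × 0.16 / 1.624 = 0.9952 d
  layer 4 (clean gravel): t_4 = 5.67 × 0.27 / 1.624 = 0.9428 d
Total t = Σ t_i = 4.478 days.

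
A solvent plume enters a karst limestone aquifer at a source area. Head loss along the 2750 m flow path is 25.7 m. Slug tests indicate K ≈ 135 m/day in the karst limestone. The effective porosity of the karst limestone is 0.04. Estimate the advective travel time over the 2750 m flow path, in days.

Hydraulic gradient i = Δh / L = 25.7 / 2750 = 0.009345.
Darcy flux q = K · i = 135.0 × 0.009345 = 1.262 m/day.
Seepage velocity v = q / n_e = 1.262 / 0.04 = 31.54 m/day.
Travel time t = L / v = 2750 / 31.54 = 87.19 days.

87.2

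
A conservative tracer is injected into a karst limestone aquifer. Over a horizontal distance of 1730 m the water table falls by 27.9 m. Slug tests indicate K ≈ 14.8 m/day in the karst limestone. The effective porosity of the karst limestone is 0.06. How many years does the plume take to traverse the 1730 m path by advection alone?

Hydraulic gradient i = Δh / L = 27.9 / 1730 = 0.01613.
Darcy flux q = K · i = 14.80 × 0.01613 = 0.2387 m/day.
Seepage velocity v = q / n_e = 0.2387 / 0.06 = 3.978 m/day.
Travel time t = L / v = 1730 / 3.978 = 434.9 days = 1.191 years.

1.19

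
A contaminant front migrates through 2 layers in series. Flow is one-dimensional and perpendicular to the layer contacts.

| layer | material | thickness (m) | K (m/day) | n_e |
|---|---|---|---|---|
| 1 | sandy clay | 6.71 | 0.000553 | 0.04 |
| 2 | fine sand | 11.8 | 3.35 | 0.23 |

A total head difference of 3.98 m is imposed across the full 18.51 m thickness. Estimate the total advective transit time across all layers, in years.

With flow normal to the layers, continuity requires the same specific discharge q through every layer.
Σ(b_i/K_i) = 6.71/0.000553 + 11.8/3.35 = 12137 d.
q = Δh / Σ(b_i/K_i) = 3.98 / 12137 = 0.0003279 m/day.
In each layer the seepage velocity is v_i = q/n_i, so the layer transit time is t_i = b_i·n_i / q:
  layer 1 (sandy clay): t_1 = 6.71 × 0.04 / 0.0003279 = 818.5 d
  layer 2 (fine sand): t_2 = 11.8 × 0.23 / 0.0003279 = 8277 d
Total t = Σ t_i = 9095 days = 24.90 years.

24.9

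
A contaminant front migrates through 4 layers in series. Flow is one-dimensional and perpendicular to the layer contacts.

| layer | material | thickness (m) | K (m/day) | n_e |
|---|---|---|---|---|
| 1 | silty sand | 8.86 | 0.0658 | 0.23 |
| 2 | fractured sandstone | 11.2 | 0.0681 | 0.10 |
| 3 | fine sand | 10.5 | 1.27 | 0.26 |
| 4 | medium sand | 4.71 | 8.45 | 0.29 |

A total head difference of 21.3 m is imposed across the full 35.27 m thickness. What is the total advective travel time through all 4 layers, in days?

With flow normal to the layers, continuity requires the same specific discharge q through every layer.
Σ(b_i/K_i) = 8.86/0.0658 + 11.2/0.0681 + 10.5/1.27 + 4.71/8.45 = 307.9 d.
q = Δh / Σ(b_i/K_i) = 21.3 / 307.9 = 0.06917 m/day.
In each layer the seepage velocity is v_i = q/n_i, so the layer transit time is t_i = b_i·n_i / q:
  layer 1 (silty sand): t_1 = 8.86 × 0.23 / 0.06917 = 29.46 d
  layer 2 (fractured sandstone): t_2 = 11.2 × 0.10 / 0.06917 = 16.19 d
  layer 3 (fine sand): t_3 = 10.5 × 0.26 / 0.06917 = 39.47 d
  layer 4 (medium sand): t_4 = 4.71 × 0.29 / 0.06917 = 19.75 d
Total t = Σ t_i = 104.9 days.

105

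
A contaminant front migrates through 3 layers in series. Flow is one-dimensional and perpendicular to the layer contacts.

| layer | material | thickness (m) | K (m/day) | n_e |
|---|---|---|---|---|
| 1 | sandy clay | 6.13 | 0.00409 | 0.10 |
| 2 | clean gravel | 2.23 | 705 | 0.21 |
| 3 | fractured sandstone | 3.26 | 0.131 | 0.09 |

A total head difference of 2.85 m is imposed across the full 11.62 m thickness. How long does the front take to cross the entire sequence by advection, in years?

With flow normal to the layers, continuity requires the same specific discharge q through every layer.
Σ(b_i/K_i) = 6.13/0.00409 + 2.23/705 + 3.26/0.131 = 1524 d.
q = Δh / Σ(b_i/K_i) = 2.85 / 1524 = 0.001870 m/day.
In each layer the seepage velocity is v_i = q/n_i, so the layer transit time is t_i = b_i·n_i / q:
  layer 1 (sandy clay): t_1 = 6.13 × 0.10 / 0.001870 = 327.7 d
  layer 2 (clean gravel): t_2 = 2.23 × 0.21 / 0.001870 = 250.4 d
  layer 3 (fractured sandstone): t_3 = 3.26 × 0.09 / 0.001870 = 156.9 d
Total t = Σ t_i = 734.9 days = 2.012 years.

2.01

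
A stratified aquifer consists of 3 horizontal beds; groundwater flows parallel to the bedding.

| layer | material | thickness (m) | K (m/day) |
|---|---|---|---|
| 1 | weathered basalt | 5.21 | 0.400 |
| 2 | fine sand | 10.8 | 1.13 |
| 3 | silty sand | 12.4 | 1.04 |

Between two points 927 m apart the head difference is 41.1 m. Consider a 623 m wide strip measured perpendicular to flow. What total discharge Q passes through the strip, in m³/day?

Flow is parallel to layering, so each bed carries its own Darcy discharge and the transmissivities add.
Σ(K_i·b_i) = 0.400×5.21 + 1.13×10.8 + 1.04×12.4 = 27.18 m²/day.
Hydraulic gradient i = Δh / L = 41.1 / 927 = 0.04434.
Q = Σ(K_i·b_i) · W · i = 27.18 × 623 × 0.04434 = 750.9 m³/day.

751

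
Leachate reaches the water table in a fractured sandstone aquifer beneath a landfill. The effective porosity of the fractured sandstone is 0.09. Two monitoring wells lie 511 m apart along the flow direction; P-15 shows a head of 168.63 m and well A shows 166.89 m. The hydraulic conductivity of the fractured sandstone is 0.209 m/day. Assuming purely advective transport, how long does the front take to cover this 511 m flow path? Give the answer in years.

177

Hydraulic gradient i = (168.63 − 166.89) / 511 = 1.74 / 511 = 0.003405.
Darcy flux q = K · i = 0.2090 × 0.003405 = 0.0007117 m/day.
Seepage velocity v = q / n_e = 0.0007117 / 0.09 = 0.007907 m/day.
Travel time t = L / v = 511 / 0.007907 = 64623 days = 176.9 years.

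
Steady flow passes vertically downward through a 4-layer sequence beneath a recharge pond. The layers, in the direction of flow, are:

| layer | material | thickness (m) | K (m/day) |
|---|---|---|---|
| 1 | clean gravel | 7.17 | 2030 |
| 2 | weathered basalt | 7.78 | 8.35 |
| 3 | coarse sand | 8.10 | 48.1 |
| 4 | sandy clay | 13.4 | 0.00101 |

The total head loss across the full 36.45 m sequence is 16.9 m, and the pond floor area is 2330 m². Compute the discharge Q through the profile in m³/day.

2.97

Flow is perpendicular to layering, so the layers act in series and the equivalent K is the thickness-weighted harmonic mean.
Total thickness L = 7.17 + 7.78 + 8.10 + 13.4 = 36.45 m.
Σ(b_i/K_i) = 7.17/2030 + 7.78/8.35 + 8.10/48.1 + 13.4/0.00101 = 13268 d.
K_eq = L / Σ(b_i/K_i) = 36.45 / 13268 = 0.002747 m/day.
Q = K_eq · A · (Δh/L) = 0.002747 × 2330 × (16.9/36.45) = 2.968 m³/day.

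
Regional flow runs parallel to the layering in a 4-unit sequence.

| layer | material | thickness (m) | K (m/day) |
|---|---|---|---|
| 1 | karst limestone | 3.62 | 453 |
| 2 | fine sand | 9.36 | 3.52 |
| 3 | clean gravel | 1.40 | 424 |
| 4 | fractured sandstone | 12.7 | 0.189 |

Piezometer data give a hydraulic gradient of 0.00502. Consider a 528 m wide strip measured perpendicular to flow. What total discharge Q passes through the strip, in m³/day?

Flow is parallel to layering, so each bed carries its own Darcy discharge and the transmissivities add.
Σ(K_i·b_i) = 453×3.62 + 3.52×9.36 + 424×1.40 + 0.189×12.7 = 2269 m²/day.
Hydraulic gradient i = 0.00502.
Q = Σ(K_i·b_i) · W · i = 2269 × 528 × 0.005020 = 6014 m³/day.

6010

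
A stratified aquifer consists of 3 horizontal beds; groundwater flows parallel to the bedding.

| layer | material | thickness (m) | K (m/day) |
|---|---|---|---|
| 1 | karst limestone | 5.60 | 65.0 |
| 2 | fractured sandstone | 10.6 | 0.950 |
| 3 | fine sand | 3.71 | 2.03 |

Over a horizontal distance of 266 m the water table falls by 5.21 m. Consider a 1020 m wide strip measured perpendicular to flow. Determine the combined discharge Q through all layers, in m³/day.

Flow is parallel to layering, so each bed carries its own Darcy discharge and the transmissivities add.
Σ(K_i·b_i) = 65.0×5.60 + 0.950×10.6 + 2.03×3.71 = 381.6 m²/day.
Hydraulic gradient i = Δh / L = 5.21 / 266 = 0.01959.
Q = Σ(K_i·b_i) · W · i = 381.6 × 1020 × 0.01959 = 7624 m³/day.

7620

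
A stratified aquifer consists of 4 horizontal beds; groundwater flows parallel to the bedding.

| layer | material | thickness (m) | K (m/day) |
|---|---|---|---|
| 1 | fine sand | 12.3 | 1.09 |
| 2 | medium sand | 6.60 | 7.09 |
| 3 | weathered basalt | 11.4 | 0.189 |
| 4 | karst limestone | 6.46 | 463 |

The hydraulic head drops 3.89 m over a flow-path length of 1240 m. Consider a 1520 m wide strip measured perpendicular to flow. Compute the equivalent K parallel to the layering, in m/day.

Flow is parallel to layering, so each bed carries its own Darcy discharge and the transmissivities add.
Σ(K_i·b_i) = 1.09×12.3 + 7.09×6.60 + 0.189×11.4 + 463×6.46 = 3053 m²/day.
Total thickness b = 36.76 m, so K_eq = Σ(K_i·b_i)/b = 83.06 m/day.

83.1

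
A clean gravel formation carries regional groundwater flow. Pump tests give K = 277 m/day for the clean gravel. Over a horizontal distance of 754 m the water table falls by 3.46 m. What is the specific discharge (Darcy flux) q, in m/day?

Hydraulic gradient i = Δh / L = 3.46 / 754 = 0.004589.
Specific discharge q = K · i = 277.0 × 0.004589 = 1.271 m/day.

1.27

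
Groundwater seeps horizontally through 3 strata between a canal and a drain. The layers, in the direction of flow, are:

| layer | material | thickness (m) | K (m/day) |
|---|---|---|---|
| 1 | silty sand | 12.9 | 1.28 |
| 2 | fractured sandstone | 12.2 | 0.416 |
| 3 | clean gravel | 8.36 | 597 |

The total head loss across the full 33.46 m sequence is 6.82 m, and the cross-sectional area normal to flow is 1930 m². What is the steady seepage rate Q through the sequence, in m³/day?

334

Flow is perpendicular to layering, so the layers act in series and the equivalent K is the thickness-weighted harmonic mean.
Total thickness L = 12.9 + 12.2 + 8.36 = 33.46 m.
Σ(b_i/K_i) = 12.9/1.28 + 12.2/0.416 + 8.36/597 = 39.42 d.
K_eq = L / Σ(b_i/K_i) = 33.46 / 39.42 = 0.8488 m/day.
Q = K_eq · A · (Δh/L) = 0.8488 × 1930 × (6.82/33.46) = 333.9 m³/day.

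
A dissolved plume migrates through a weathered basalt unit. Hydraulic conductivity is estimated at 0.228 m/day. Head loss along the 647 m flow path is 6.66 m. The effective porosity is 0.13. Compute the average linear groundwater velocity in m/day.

0.0181

Hydraulic gradient i = Δh / L = 6.66 / 647 = 0.01029.
Darcy flux q = K · i = 0.2280 × 0.01029 = 0.002347 m/day.
Seepage velocity v = q / n_e = 0.002347 / 0.13 = 0.01805 m/day.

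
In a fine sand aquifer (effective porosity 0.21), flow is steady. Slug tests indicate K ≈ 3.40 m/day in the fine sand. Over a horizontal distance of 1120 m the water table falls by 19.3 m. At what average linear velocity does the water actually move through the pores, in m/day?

0.279

Hydraulic gradient i = Δh / L = 19.3 / 1120 = 0.01723.
Darcy flux q = K · i = 3.400 × 0.01723 = 0.05859 m/day.
Seepage velocity v = q / n_e = 0.05859 / 0.21 = 0.2790 m/day.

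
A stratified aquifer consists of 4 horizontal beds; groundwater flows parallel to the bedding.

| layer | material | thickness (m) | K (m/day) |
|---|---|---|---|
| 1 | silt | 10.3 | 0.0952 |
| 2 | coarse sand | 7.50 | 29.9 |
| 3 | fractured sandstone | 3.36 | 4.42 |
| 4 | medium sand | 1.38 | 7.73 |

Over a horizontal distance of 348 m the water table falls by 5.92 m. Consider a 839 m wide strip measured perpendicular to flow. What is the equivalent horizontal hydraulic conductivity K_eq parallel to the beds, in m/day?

Flow is parallel to layering, so each bed carries its own Darcy discharge and the transmissivities add.
Σ(K_i·b_i) = 0.0952×10.3 + 29.9×7.50 + 4.42×3.36 + 7.73×1.38 = 250.7 m²/day.
Total thickness b = 22.54 m, so K_eq = Σ(K_i·b_i)/b = 11.12 m/day.

11.1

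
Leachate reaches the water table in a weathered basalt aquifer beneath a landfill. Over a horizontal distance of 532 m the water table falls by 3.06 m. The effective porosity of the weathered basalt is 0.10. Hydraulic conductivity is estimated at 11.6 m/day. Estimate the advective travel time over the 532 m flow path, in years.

2.18

Hydraulic gradient i = Δh / L = 3.06 / 532 = 0.005752.
Darcy flux q = K · i = 11.60 × 0.005752 = 0.06672 m/day.
Seepage velocity v = q / n_e = 0.06672 / 0.10 = 0.6672 m/day.
Travel time t = L / v = 532 / 0.6672 = 797.3 days = 2.183 years.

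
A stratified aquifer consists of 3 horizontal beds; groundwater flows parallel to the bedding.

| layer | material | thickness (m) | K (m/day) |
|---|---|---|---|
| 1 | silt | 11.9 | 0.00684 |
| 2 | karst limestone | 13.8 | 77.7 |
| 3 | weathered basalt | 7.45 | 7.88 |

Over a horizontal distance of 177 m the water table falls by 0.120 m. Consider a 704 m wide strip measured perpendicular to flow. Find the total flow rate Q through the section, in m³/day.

Flow is parallel to layering, so each bed carries its own Darcy discharge and the transmissivities add.
Σ(K_i·b_i) = 0.00684×11.9 + 77.7×13.8 + 7.88×7.45 = 1131 m²/day.
Hydraulic gradient i = Δh / L = 0.120 / 177 = 0.0006780.
Q = Σ(K_i·b_i) · W · i = 1131 × 704 × 0.0006780 = 539.8 m³/day.

540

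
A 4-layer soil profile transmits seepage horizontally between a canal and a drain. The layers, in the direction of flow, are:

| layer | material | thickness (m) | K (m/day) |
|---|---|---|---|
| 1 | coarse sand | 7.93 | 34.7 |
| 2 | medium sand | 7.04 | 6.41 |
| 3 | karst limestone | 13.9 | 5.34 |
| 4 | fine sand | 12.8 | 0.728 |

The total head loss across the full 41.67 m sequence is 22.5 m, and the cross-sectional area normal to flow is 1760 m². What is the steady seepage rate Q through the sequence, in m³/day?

1840

Flow is perpendicular to layering, so the layers act in series and the equivalent K is the thickness-weighted harmonic mean.
Total thickness L = 7.93 + 7.04 + 13.9 + 12.8 = 41.67 m.
Σ(b_i/K_i) = 7.93/34.7 + 7.04/6.41 + 13.9/5.34 + 12.8/0.728 = 21.51 d.
K_eq = L / Σ(b_i/K_i) = 41.67 / 21.51 = 1.937 m/day.
Q = K_eq · A · (Δh/L) = 1.937 × 1760 × (22.5/41.67) = 1841 m³/day.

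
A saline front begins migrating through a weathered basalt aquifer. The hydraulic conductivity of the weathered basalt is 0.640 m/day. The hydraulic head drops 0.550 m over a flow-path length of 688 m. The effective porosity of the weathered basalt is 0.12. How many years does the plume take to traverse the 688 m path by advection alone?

Hydraulic gradient i = Δh / L = 0.550 / 688 = 0.0007994.
Darcy flux q = K · i = 0.6400 × 0.0007994 = 0.0005116 m/day.
Seepage velocity v = q / n_e = 0.0005116 / 0.12 = 0.004264 m/day.
Travel time t = L / v = 688 / 0.004264 = 1.614e+05 days = 441.8 years.

442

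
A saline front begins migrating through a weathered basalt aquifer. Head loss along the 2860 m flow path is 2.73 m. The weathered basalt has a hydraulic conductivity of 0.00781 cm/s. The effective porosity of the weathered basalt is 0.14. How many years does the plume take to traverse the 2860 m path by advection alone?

170

Convert K: 0.00781 cm/s × 864 = 6.748 m/day.
Hydraulic gradient i = Δh / L = 2.73 / 2860 = 0.0009545.
Darcy flux q = K · i = 6.748 × 0.0009545 = 0.006441 m/day.
Seepage velocity v = q / n_e = 0.006441 / 0.14 = 0.04601 m/day.
Travel time t = L / v = 2860 / 0.04601 = 62163 days = 170.2 years.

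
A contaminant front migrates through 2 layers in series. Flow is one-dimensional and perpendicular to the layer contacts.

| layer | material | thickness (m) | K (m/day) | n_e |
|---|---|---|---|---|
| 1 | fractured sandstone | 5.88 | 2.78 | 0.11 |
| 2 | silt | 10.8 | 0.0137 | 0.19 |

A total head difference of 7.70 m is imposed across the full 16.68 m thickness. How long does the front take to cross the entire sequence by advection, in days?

With flow normal to the layers, continuity requires the same specific discharge q through every layer.
Σ(b_i/K_i) = 5.88/2.78 + 10.8/0.0137 = 790.4 d.
q = Δh / Σ(b_i/K_i) = 7.70 / 790.4 = 0.009741 m/day.
In each layer the seepage velocity is v_i = q/n_i, so the layer transit time is t_i = b_i·n_i / q:
  layer 1 (fractured sandstone): t_1 = 5.88 × 0.11 / 0.009741 = 66.40 d
  layer 2 (silt): t_2 = 10.8 × 0.19 / 0.009741 = 210.6 d
Total t = Σ t_i = 277.0 days.

277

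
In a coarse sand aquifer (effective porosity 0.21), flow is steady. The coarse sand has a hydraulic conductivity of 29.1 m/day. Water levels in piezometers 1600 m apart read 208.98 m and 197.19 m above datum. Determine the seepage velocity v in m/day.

Hydraulic gradient i = (208.98 − 197.19) / 1600 = 11.79 / 1600 = 0.007369.
Darcy flux q = K · i = 29.10 × 0.007369 = 0.2144 m/day.
Seepage velocity v = q / n_e = 0.2144 / 0.21 = 1.021 m/day.

1.02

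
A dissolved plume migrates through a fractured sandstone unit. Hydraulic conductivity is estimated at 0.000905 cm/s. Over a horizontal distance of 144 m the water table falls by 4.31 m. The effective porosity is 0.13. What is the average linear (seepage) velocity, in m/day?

0.180

Convert K: 0.000905 cm/s × 864 = 0.7819 m/day.
Hydraulic gradient i = Δh / L = 4.31 / 144 = 0.02993.
Darcy flux q = K · i = 0.7819 × 0.02993 = 0.02340 m/day.
Seepage velocity v = q / n_e = 0.02340 / 0.13 = 0.1800 m/day.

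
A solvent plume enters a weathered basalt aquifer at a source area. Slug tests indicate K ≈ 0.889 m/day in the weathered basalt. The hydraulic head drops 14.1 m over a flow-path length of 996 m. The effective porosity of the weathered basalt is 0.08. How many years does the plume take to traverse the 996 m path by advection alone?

Hydraulic gradient i = Δh / L = 14.1 / 996 = 0.01416.
Darcy flux q = K · i = 0.8890 × 0.01416 = 0.01259 m/day.
Seepage velocity v = q / n_e = 0.01259 / 0.08 = 0.1573 m/day.
Travel time t = L / v = 996 / 0.1573 = 6331 days = 17.33 years.

17.3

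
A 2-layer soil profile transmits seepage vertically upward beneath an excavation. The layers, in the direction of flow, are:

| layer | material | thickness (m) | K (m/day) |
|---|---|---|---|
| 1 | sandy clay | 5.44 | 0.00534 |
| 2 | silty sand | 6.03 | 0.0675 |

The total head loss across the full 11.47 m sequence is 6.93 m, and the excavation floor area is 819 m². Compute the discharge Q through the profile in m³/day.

5.12

Flow is perpendicular to layering, so the layers act in series and the equivalent K is the thickness-weighted harmonic mean.
Total thickness L = 5.44 + 6.03 = 11.47 m.
Σ(b_i/K_i) = 5.44/0.00534 + 6.03/0.0675 = 1108 d.
K_eq = L / Σ(b_i/K_i) = 11.47 / 1108 = 0.01035 m/day.
Q = K_eq · A · (Δh/L) = 0.01035 × 819 × (6.93/11.47) = 5.122 m³/day.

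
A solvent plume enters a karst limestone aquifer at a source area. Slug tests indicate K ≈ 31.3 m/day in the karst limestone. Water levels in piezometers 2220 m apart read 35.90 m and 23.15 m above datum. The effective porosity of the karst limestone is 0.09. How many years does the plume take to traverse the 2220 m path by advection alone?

3.04

Hydraulic gradient i = (35.90 − 23.15) / 2220 = 12.75 / 2220 = 0.005743.
Darcy flux q = K · i = 31.30 × 0.005743 = 0.1798 m/day.
Seepage velocity v = q / n_e = 0.1798 / 0.09 = 1.997 m/day.
Travel time t = L / v = 2220 / 1.997 = 1111 days = 3.043 years.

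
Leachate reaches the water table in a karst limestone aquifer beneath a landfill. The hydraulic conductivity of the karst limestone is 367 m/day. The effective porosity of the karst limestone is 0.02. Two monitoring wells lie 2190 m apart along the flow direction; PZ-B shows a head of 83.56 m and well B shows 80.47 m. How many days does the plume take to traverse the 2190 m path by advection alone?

Hydraulic gradient i = (83.56 − 80.47) / 2190 = 3.09 / 2190 = 0.001411.
Darcy flux q = K · i = 367.0 × 0.001411 = 0.5178 m/day.
Seepage velocity v = q / n_e = 0.5178 / 0.02 = 25.89 m/day.
Travel time t = L / v = 2190 / 25.89 = 84.59 days.

84.6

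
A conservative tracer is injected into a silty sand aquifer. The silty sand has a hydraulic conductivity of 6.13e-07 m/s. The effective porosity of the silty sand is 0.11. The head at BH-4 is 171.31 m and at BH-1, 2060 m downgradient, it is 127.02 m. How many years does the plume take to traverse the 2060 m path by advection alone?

Convert K: 6.13e-07 m/s × 86400 = 0.05296 m/day.
Hydraulic gradient i = (171.31 − 127.02) / 2060 = 44.29 / 2060 = 0.02150.
Darcy flux q = K · i = 0.05296 × 0.02150 = 0.001139 m/day.
Seepage velocity v = q / n_e = 0.001139 / 0.11 = 0.01035 m/day.
Travel time t = L / v = 2060 / 0.01035 = 1.990e+05 days = 544.8 years.

545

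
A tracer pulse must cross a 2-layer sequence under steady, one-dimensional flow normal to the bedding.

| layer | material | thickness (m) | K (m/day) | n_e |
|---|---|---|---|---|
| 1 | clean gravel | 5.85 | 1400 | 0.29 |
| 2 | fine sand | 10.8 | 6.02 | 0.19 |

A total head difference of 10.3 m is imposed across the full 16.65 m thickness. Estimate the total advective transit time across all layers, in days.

With flow normal to the layers, continuity requires the same specific discharge q through every layer.
Σ(b_i/K_i) = 5.85/1400 + 10.8/6.02 = 1.798 d.
q = Δh / Σ(b_i/K_i) = 10.3 / 1.798 = 5.728 m/day.
In each layer the seepage velocity is v_i = q/n_i, so the layer transit time is t_i = b_i·n_i / q:
  layer 1 (clean gravel): t_1 = 5.85 × 0.29 / 5.728 = 0.2962 d
  layer 2 (fine sand): t_2 = 10.8 × 0.19 / 5.728 = 0.3582 d
Total t = Σ t_i = 0.6544 days.

0.654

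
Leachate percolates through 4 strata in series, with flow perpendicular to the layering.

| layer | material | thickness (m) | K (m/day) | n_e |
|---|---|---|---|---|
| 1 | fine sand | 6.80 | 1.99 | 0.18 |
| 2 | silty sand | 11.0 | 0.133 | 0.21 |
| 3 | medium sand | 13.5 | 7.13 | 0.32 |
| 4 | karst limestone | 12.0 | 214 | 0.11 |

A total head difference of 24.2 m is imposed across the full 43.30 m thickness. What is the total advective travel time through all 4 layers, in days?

With flow normal to the layers, continuity requires the same specific discharge q through every layer.
Σ(b_i/K_i) = 6.80/1.99 + 11.0/0.133 + 13.5/7.13 + 12.0/214 = 88.07 d.
q = Δh / Σ(b_i/K_i) = 24.2 / 88.07 = 0.2748 m/day.
In each layer the seepage velocity is v_i = q/n_i, so the layer transit time is t_i = b_i·n_i / q:
  layer 1 (fine sand): t_1 = 6.80 × 0.18 / 0.2748 = 4.455 d
  layer 2 (silty sand): t_2 = 11.0 × 0.21 / 0.2748 = 8.407 d
  layer 3 (medium sand): t_3 = 13.5 × 0.32 / 0.2748 = 15.72 d
  layer 4 (karst limestone): t_4 = 12.0 × 0.11 / 0.2748 = 4.804 d
Total t = Σ t_i = 33.39 days.

33.4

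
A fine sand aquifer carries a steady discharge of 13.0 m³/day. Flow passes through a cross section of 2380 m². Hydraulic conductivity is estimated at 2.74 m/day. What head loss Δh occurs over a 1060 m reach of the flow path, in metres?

2.11

From Q = K·A·i, i = Q / (K·A) = 13.0 / (2.740 × 2380) = 0.001993.
Head loss Δh = i · L = 0.001993 × 1060 = 2.113 m.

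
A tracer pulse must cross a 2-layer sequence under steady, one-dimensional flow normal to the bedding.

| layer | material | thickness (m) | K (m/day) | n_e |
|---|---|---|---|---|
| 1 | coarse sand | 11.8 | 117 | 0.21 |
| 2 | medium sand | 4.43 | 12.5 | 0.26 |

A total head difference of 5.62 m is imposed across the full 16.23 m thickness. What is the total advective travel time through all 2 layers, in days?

With flow normal to the layers, continuity requires the same specific discharge q through every layer.
Σ(b_i/K_i) = 11.8/117 + 4.43/12.5 = 0.4553 d.
q = Δh / Σ(b_i/K_i) = 5.62 / 0.4553 = 12.34 m/day.
In each layer the seepage velocity is v_i = q/n_i, so the layer transit time is t_i = b_i·n_i / q:
  layer 1 (coarse sand): t_1 = 11.8 × 0.21 / 12.34 = 0.2007 d
  layer 2 (medium sand): t_2 = 4.43 × 0.26 / 12.34 = 0.09330 d
Total t = Σ t_i = 0.2940 days.

0.294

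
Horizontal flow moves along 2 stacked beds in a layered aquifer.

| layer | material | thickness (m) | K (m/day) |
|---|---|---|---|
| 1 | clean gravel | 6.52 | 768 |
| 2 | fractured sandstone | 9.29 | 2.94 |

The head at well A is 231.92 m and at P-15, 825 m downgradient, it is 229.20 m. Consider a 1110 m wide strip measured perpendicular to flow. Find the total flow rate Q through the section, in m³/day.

18400

Flow is parallel to layering, so each bed carries its own Darcy discharge and the transmissivities add.
Σ(K_i·b_i) = 768×6.52 + 2.94×9.29 = 5035 m²/day.
Hydraulic gradient i = (231.92 − 229.20) / 825 = 2.72 / 825 = 0.003297.
Q = Σ(K_i·b_i) · W · i = 5035 × 1110 × 0.003297 = 18425 m³/day.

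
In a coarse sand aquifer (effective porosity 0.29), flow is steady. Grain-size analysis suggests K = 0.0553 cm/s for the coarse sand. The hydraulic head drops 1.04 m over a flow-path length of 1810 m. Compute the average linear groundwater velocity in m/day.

Convert K: 0.0553 cm/s × 864 = 47.78 m/day.
Hydraulic gradient i = Δh / L = 1.04 / 1810 = 0.0005746.
Darcy flux q = K · i = 47.78 × 0.0005746 = 0.02745 m/day.
Seepage velocity v = q / n_e = 0.02745 / 0.29 = 0.09467 m/day.

0.0947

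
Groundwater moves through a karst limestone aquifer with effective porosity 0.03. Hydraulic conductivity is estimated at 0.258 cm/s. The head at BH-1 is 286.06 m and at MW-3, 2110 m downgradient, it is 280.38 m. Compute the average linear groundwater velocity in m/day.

Convert K: 0.258 cm/s × 864 = 222.9 m/day.
Hydraulic gradient i = (286.06 − 280.38) / 2110 = 5.68 / 2110 = 0.002692.
Darcy flux q = K · i = 222.9 × 0.002692 = 0.6001 m/day.
Seepage velocity v = q / n_e = 0.6001 / 0.03 = 20.00 m/day.

20.0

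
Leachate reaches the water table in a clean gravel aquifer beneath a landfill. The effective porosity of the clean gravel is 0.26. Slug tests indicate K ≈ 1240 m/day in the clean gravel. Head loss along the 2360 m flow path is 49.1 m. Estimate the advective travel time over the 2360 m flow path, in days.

Hydraulic gradient i = Δh / L = 49.1 / 2360 = 0.02081.
Darcy flux q = K · i = 1240 × 0.02081 = 25.80 m/day.
Seepage velocity v = q / n_e = 25.80 / 0.26 = 99.22 m/day.
Travel time t = L / v = 2360 / 99.22 = 23.78 days.

23.8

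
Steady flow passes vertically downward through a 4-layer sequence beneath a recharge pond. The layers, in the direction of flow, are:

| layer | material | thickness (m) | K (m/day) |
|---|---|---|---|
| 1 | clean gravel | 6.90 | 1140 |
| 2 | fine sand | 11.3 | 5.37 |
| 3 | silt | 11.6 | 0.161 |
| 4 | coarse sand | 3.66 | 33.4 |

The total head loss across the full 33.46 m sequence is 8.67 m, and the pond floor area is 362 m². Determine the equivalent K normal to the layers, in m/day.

0.451

Flow is perpendicular to layering, so the layers act in series and the equivalent K is the thickness-weighted harmonic mean.
Total thickness L = 6.90 + 11.3 + 11.6 + 3.66 = 33.46 m.
Σ(b_i/K_i) = 6.90/1140 + 11.3/5.37 + 11.6/0.161 + 3.66/33.4 = 74.27 d.
K_eq = L / Σ(b_i/K_i) = 33.46 / 74.27 = 0.4505 m/day.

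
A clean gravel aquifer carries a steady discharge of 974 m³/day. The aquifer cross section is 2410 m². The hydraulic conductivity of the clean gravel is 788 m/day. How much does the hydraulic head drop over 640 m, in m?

0.328

From Q = K·A·i, i = Q / (K·A) = 974 / (788.0 × 2410) = 0.0005129.
Head loss Δh = i · L = 0.0005129 × 640 = 0.3282 m.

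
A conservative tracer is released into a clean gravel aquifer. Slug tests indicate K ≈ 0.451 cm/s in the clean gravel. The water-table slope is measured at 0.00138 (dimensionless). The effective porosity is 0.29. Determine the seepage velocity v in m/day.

Convert K: 0.451 cm/s × 864 = 389.7 m/day.
Hydraulic gradient i = 0.00138.
Darcy flux q = K · i = 389.7 × 0.001380 = 0.5377 m/day.
Seepage velocity v = q / n_e = 0.5377 / 0.29 = 1.854 m/day.

1.85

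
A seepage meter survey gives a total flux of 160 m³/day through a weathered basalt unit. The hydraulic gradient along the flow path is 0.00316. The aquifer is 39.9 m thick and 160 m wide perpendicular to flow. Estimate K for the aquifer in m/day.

Cross-sectional area A = 160 × 39.9 = 6384 m².
Hydraulic gradient i = 0.00316.
From Q = K·A·i, K = Q / (A·i) = 160 / (6384 × 0.003160) = 7.931 m/day.

7.93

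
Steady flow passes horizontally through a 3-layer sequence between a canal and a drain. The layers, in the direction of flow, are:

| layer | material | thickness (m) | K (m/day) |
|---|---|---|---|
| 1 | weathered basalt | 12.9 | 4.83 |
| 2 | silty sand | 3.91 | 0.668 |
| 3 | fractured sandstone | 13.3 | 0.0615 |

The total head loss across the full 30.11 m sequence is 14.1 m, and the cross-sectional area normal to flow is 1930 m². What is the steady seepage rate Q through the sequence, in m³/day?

121

Flow is perpendicular to layering, so the layers act in series and the equivalent K is the thickness-weighted harmonic mean.
Total thickness L = 12.9 + 3.91 + 13.3 = 30.11 m.
Σ(b_i/K_i) = 12.9/4.83 + 3.91/0.668 + 13.3/0.0615 = 224.8 d.
K_eq = L / Σ(b_i/K_i) = 30.11 / 224.8 = 0.1340 m/day.
Q = K_eq · A · (Δh/L) = 0.1340 × 1930 × (14.1/30.11) = 121.1 m³/day.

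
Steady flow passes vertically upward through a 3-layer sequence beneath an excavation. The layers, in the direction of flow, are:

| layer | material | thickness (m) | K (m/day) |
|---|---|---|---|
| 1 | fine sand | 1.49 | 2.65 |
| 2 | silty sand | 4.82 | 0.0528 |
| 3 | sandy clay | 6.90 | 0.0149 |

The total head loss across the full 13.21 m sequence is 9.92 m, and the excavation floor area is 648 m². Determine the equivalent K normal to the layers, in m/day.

Flow is perpendicular to layering, so the layers act in series and the equivalent K is the thickness-weighted harmonic mean.
Total thickness L = 1.49 + 4.82 + 6.90 = 13.21 m.
Σ(b_i/K_i) = 1.49/2.65 + 4.82/0.0528 + 6.90/0.0149 = 554.9 d.
K_eq = L / Σ(b_i/K_i) = 13.21 / 554.9 = 0.02380 m/day.

0.0238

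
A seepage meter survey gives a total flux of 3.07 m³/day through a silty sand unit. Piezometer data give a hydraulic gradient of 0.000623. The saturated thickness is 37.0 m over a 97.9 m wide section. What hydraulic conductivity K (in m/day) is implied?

1.36

Cross-sectional area A = 97.9 × 37.0 = 3622 m².
Hydraulic gradient i = 0.000623.
From Q = K·A·i, K = Q / (A·i) = 3.07 / (3622 × 0.0006230) = 1.360 m/day.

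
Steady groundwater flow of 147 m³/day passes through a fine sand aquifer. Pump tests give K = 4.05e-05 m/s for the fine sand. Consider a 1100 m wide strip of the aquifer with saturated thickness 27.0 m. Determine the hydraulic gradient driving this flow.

0.00141

Convert K: 4.05e-05 m/s × 86400 = 3.499 m/day.
Cross-sectional area A = 1100 × 27.0 = 29700 m².
From Q = K·A·i, i = Q / (K·A) = 147 / (3.499 × 29700) = 0.001414.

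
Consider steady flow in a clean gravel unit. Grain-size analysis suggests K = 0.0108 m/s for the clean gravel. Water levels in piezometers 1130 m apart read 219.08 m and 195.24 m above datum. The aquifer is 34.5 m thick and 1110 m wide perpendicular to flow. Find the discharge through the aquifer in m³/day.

754000

Convert K: 0.0108 m/s × 86400 = 933.1 m/day.
Cross-sectional area A = 1110 × 34.5 = 38295 m².
Hydraulic gradient i = (219.08 − 195.24) / 1130 = 23.84 / 1130 = 0.02110.
Darcy's law: Q = K · A · i = 933.1 × 38295 × 0.02110 = 7.539e+05 m³/day.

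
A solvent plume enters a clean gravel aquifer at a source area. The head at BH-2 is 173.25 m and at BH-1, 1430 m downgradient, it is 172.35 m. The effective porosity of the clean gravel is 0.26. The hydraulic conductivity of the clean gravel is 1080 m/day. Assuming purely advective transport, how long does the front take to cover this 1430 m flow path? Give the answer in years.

Hydraulic gradient i = (173.25 − 172.35) / 1430 = 0.9 / 1430 = 0.0006294.
Darcy flux q = K · i = 1080 × 0.0006294 = 0.6797 m/day.
Seepage velocity v = q / n_e = 0.6797 / 0.26 = 2.614 m/day.
Travel time t = L / v = 1430 / 2.614 = 547.0 days = 1.498 years.

1.50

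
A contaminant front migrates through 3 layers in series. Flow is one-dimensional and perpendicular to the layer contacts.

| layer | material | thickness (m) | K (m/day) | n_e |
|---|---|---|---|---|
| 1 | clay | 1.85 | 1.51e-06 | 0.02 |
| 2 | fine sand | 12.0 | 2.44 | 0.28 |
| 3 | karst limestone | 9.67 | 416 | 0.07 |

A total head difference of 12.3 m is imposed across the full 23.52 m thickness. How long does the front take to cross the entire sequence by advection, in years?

1110

With flow normal to the layers, continuity requires the same specific discharge q through every layer.
Σ(b_i/K_i) = 1.85/1.51e-06 + 12.0/2.44 + 9.67/416 = 1.225e+06 d.
q = Δh / Σ(b_i/K_i) = 12.3 / 1.225e+06 = 1.004e-05 m/day.
In each layer the seepage velocity is v_i = q/n_i, so the layer transit time is t_i = b_i·n_i / q:
  layer 1 (clay): t_1 = 1.85 × 0.02 / 1.004e-05 = 3685 d
  layer 2 (fine sand): t_2 = 12.0 × 0.28 / 1.004e-05 = 3.347e+05 d
  layer 3 (karst limestone): t_3 = 9.67 × 0.07 / 1.004e-05 = 67424 d
Total t = Σ t_i = 4.058e+05 days = 1111 years.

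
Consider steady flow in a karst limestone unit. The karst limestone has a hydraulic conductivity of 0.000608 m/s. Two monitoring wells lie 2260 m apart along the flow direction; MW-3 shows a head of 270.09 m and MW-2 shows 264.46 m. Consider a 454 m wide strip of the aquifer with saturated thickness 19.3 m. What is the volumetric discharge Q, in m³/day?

Convert K: 0.000608 m/s × 86400 = 52.53 m/day.
Cross-sectional area A = 454 × 19.3 = 8762 m².
Hydraulic gradient i = (270.09 − 264.46) / 2260 = 5.63 / 2260 = 0.002491.
Darcy's law: Q = K · A · i = 52.53 × 8762 × 0.002491 = 1147 m³/day.

1150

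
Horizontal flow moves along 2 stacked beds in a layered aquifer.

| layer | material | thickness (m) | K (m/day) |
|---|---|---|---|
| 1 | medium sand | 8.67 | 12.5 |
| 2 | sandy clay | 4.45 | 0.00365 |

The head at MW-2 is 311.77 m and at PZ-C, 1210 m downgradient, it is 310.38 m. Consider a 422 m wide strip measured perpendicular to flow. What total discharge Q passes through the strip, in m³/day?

52.5

Flow is parallel to layering, so each bed carries its own Darcy discharge and the transmissivities add.
Σ(K_i·b_i) = 12.5×8.67 + 0.00365×4.45 = 108.4 m²/day.
Hydraulic gradient i = (311.77 − 310.38) / 1210 = 1.39 / 1210 = 0.001149.
Q = Σ(K_i·b_i) · W · i = 108.4 × 422 × 0.001149 = 52.55 m³/day.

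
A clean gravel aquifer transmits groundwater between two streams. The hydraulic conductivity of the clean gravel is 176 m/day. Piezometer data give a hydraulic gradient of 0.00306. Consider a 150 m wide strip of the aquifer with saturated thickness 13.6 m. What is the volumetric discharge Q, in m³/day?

1100

Cross-sectional area A = 150 × 13.6 = 2040 m².
Hydraulic gradient i = 0.00306.
Darcy's law: Q = K · A · i = 176.0 × 2040 × 0.003060 = 1099 m³/day.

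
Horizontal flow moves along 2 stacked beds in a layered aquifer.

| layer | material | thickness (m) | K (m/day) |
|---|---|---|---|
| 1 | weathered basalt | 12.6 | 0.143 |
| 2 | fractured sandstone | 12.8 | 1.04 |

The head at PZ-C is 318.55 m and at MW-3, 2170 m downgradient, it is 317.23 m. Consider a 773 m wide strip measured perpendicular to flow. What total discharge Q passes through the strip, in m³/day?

7.11

Flow is parallel to layering, so each bed carries its own Darcy discharge and the transmissivities add.
Σ(K_i·b_i) = 0.143×12.6 + 1.04×12.8 = 15.11 m²/day.
Hydraulic gradient i = (318.55 − 317.23) / 2170 = 1.32 / 2170 = 0.0006083.
Q = Σ(K_i·b_i) · W · i = 15.11 × 773 × 0.0006083 = 7.107 m³/day.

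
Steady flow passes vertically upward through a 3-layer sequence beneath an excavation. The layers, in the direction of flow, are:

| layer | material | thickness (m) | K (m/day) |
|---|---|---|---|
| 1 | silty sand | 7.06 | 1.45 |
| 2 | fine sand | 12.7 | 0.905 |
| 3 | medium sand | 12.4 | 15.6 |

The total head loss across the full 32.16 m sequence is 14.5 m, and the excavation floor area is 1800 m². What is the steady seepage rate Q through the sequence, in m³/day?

Flow is perpendicular to layering, so the layers act in series and the equivalent K is the thickness-weighted harmonic mean.
Total thickness L = 7.06 + 12.7 + 12.4 = 32.16 m.
Σ(b_i/K_i) = 7.06/1.45 + 12.7/0.905 + 12.4/15.6 = 19.70 d.
K_eq = L / Σ(b_i/K_i) = 32.16 / 19.70 = 1.633 m/day.
Q = K_eq · A · (Δh/L) = 1.633 × 1800 × (14.5/32.16) = 1325 m³/day.

1330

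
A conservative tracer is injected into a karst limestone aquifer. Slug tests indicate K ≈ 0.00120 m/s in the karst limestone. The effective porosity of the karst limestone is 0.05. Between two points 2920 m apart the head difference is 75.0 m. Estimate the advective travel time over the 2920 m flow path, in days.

Convert K: 0.00120 m/s × 86400 = 103.7 m/day.
Hydraulic gradient i = Δh / L = 75.0 / 2920 = 0.02568.
Darcy flux q = K · i = 103.7 × 0.02568 = 2.663 m/day.
Seepage velocity v = q / n_e = 2.663 / 0.05 = 53.26 m/day.
Travel time t = L / v = 2920 / 53.26 = 54.83 days.

54.8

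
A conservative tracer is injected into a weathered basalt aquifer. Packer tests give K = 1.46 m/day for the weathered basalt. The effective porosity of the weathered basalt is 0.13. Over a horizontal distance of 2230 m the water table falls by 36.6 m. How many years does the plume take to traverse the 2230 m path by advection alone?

Hydraulic gradient i = Δh / L = 36.6 / 2230 = 0.01641.
Darcy flux q = K · i = 1.460 × 0.01641 = 0.02396 m/day.
Seepage velocity v = q / n_e = 0.02396 / 0.13 = 0.1843 m/day.
Travel time t = L / v = 2230 / 0.1843 = 12098 days = 33.12 years.

33.1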